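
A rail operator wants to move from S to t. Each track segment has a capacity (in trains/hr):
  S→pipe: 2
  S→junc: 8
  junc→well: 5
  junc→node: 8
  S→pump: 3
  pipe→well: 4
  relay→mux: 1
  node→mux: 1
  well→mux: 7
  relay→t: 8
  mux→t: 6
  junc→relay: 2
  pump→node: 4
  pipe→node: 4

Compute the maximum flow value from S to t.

Augment S→junc→relay→t: bottleneck 2. Total 2.
Augment S→junc→node→mux→t: bottleneck 1. Total 3.
Augment S→junc→well→mux→t: bottleneck 5. Total 8.
No augmenting path remains in the residual graph.

8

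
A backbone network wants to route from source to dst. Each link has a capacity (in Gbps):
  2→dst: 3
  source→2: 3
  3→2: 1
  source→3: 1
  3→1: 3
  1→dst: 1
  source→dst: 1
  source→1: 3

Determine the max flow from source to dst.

5

Augment source→dst: bottleneck 1. Total 1.
Augment source→2→dst: bottleneck 3. Total 4.
Augment source→1→dst: bottleneck 1. Total 5.
No augmenting path remains in the residual graph.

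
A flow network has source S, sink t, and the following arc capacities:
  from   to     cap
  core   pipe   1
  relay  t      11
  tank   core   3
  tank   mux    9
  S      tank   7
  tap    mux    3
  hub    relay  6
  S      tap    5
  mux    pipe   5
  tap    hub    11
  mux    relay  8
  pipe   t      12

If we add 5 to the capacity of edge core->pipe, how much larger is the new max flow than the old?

0

Original max flow = 12.
Edge core->pipe does not cross the min cut (source side {S}), so extra capacity there cannot help.
New max flow = 12. Increase = 0.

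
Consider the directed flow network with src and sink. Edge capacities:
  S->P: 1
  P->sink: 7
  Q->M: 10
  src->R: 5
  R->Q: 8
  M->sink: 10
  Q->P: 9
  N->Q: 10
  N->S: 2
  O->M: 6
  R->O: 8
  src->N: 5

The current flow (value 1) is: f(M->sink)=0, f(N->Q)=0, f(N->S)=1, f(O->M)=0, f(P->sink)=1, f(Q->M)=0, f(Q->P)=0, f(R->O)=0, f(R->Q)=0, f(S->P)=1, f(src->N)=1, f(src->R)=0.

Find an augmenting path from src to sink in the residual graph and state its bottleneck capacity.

src->N->Q->P->sink, bottleneck 4

Residual along src->N->Q->P->sink: src->N: 4, N->Q: 10, Q->P: 9, P->sink: 6.
Bottleneck = min = 4.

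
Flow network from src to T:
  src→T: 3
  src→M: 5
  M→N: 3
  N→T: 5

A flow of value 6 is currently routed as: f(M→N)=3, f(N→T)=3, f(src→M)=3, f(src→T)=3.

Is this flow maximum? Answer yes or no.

Residual reachable from src: {M, src}; T is not reachable.
Saturated cut: src→T, M→N with total capacity 6 = current flow value. Flow is maximum.

Yes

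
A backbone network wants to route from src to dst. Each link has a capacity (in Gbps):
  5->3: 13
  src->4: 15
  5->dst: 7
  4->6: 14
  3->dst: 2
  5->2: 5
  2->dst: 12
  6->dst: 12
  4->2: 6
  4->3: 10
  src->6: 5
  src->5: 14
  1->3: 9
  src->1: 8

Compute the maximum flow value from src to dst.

Augment src->5->dst: bottleneck 7. Total 7.
Augment src->6->dst: bottleneck 5. Total 12.
Augment src->5->2->dst: bottleneck 5. Total 17.
Augment src->5->3->dst: bottleneck 2. Total 19.
Augment src->4->6->dst: bottleneck 7. Total 26.
Augment src->4->2->dst: bottleneck 6. Total 32.
No augmenting path remains in the residual graph.

32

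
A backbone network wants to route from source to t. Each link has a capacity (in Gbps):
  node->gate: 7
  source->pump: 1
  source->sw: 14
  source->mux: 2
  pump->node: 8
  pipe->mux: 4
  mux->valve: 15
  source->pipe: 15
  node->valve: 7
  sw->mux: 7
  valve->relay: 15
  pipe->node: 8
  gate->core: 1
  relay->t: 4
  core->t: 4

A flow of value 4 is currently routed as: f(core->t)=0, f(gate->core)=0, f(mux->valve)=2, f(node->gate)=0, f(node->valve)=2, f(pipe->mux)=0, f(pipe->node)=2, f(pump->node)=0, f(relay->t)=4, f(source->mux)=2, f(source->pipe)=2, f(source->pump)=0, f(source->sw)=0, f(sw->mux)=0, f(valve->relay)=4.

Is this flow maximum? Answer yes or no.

Residual path source->pipe->node->gate->core->t has bottleneck 1 > 0.
Pushing 1 along it raises the flow to 5, so the given flow is not maximum.

No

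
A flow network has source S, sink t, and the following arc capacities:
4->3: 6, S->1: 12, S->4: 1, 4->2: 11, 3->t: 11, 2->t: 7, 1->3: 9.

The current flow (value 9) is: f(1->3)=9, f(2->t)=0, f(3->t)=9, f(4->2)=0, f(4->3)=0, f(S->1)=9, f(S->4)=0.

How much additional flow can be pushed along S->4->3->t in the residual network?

Residual capacities along the path: S->4: 1, 4->3: 6, 3->t: 2.
Minimum is 1.

1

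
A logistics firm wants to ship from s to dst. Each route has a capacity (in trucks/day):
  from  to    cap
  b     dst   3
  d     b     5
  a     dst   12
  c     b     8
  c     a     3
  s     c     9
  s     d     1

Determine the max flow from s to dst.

Augment s→c→a→dst: bottleneck 3. Total 3.
Augment s→c→b→dst: bottleneck 3. Total 6.
No augmenting path remains in the residual graph.

6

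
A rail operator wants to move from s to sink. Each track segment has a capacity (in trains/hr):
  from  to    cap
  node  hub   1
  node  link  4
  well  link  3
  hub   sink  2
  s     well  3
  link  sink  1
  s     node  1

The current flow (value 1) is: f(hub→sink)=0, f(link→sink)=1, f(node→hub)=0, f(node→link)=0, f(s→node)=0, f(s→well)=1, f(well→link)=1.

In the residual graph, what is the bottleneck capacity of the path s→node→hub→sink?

1

Residual capacities along the path: s→node: 1, node→hub: 1, hub→sink: 2.
Minimum is 1.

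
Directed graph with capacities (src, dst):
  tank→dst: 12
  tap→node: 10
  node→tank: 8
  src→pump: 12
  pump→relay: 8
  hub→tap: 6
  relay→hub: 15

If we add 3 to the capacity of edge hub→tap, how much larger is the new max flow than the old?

Original max flow = 6.
After raising cap(hub→tap), augmenting paths through that edge carry 2 more units.
New max flow = 8. Increase = 2.

2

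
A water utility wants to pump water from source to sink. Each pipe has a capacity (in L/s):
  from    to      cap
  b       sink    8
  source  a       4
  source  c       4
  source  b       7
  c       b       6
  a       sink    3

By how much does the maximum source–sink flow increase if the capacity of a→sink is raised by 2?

1

Original max flow = 11.
After raising cap(a→sink), augmenting paths through that edge carry 1 more unit.
New max flow = 12. Increase = 1.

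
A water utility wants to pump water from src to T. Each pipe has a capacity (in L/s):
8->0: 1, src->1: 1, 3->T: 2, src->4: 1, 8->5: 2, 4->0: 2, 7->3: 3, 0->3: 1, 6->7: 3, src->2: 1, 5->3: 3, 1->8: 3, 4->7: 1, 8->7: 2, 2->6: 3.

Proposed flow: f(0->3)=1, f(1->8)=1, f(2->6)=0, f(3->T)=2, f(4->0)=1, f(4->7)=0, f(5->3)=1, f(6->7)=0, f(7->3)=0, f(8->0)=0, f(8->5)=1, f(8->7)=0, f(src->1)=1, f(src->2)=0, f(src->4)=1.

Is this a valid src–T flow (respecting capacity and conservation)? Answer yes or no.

Yes

Every edge has 0 ≤ f(e) ≤ cap(e).
At each intermediate node, inflow equals outflow.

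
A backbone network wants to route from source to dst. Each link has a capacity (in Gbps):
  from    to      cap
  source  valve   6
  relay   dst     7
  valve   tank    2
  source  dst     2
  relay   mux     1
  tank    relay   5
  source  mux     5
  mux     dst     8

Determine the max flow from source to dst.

Augment source->dst: bottleneck 2. Total 2.
Augment source->mux->dst: bottleneck 5. Total 7.
Augment source->valve->tank->relay->dst: bottleneck 2. Total 9.
No augmenting path remains in the residual graph.

9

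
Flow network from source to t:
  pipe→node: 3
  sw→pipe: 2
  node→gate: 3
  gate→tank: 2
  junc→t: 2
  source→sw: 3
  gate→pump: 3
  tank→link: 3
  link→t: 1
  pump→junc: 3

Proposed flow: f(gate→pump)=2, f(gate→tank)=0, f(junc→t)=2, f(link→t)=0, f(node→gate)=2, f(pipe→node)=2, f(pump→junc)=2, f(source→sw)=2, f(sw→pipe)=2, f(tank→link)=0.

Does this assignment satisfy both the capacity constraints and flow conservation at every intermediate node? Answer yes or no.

Every edge has 0 ≤ f(e) ≤ cap(e).
At each intermediate node, inflow equals outflow.

Yes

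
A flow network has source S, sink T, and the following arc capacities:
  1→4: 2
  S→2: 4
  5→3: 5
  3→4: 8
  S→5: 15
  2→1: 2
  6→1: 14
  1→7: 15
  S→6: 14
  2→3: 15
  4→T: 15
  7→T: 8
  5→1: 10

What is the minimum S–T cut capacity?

18

Max flow = 18 (via 6 augmenting paths).
In the residual at optimum, the set reachable from S is {1, 2, 3, 5, 6, 7, S}.
Cut edges: 3→4 (cap 8), 1→4 (cap 2), 7→T (cap 8). Sum = 18.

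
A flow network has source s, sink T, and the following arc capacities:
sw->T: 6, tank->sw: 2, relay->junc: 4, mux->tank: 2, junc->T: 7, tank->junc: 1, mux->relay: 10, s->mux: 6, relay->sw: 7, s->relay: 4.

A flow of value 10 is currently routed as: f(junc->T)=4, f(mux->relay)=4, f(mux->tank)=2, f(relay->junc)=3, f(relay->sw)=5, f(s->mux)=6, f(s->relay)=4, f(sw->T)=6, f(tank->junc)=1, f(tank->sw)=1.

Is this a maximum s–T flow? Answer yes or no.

Residual reachable from s: {s}; T is not reachable.
Saturated cut: s->mux, s->relay with total capacity 10 = current flow value. Flow is maximum.

Yes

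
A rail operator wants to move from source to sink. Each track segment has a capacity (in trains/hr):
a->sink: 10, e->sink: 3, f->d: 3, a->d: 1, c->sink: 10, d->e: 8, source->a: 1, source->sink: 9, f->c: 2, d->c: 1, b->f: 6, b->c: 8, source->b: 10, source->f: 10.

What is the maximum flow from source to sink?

23

Augment source->sink: bottleneck 9. Total 9.
Augment source->a->sink: bottleneck 1. Total 10.
Augment source->b->c->sink: bottleneck 8. Total 18.
Augment source->f->c->sink: bottleneck 2. Total 20.
Augment source->f->d->e->sink: bottleneck 3. Total 23.
No augmenting path remains in the residual graph.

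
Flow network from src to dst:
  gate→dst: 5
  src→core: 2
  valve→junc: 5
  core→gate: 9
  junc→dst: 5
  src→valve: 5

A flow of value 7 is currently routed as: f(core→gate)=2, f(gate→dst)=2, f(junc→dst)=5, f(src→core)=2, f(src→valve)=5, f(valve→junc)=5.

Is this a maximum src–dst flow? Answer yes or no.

Residual reachable from src: {src}; dst is not reachable.
Saturated cut: src→valve, src→core with total capacity 7 = current flow value. Flow is maximum.

Yes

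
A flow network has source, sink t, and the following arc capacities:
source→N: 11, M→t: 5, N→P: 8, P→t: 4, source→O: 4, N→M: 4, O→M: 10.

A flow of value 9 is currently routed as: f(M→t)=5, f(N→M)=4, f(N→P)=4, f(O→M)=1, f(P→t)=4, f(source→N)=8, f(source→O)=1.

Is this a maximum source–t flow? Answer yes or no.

Yes

Residual reachable from source: {M, N, O, P, source}; t is not reachable.
Saturated cut: P→t, M→t with total capacity 9 = current flow value. Flow is maximum.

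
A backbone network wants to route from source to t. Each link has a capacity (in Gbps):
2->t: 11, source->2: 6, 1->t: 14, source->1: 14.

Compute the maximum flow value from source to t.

20

Augment source->2->t: bottleneck 6. Total 6.
Augment source->1->t: bottleneck 14. Total 20.
No augmenting path remains in the residual graph.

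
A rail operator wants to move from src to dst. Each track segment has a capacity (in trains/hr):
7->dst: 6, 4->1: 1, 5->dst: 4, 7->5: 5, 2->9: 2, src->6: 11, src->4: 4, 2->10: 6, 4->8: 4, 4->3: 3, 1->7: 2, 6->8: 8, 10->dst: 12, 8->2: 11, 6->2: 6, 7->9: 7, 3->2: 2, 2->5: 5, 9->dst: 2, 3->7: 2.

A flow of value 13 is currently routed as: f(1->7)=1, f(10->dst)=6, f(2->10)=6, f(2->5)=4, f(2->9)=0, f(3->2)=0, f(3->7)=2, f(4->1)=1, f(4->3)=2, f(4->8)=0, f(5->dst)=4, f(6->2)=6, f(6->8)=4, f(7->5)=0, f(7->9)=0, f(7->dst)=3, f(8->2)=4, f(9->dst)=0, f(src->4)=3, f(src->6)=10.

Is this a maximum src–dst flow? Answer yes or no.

Residual path src->6->8->2->9->dst has bottleneck 1 > 0.
Pushing 1 along it raises the flow to 14, so the given flow is not maximum.

No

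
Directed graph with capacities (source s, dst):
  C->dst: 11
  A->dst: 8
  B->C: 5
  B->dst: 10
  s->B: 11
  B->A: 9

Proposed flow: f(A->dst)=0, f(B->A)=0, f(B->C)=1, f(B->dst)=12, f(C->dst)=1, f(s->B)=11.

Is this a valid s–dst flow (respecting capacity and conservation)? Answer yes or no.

Capacity violated on B->dst: flow 12 > capacity 10.

No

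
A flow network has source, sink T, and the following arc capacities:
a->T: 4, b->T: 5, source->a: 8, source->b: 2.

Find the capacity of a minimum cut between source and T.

Max flow = 6 (via 2 augmenting paths).
In the residual at optimum, the set reachable from source is {a, source}.
Cut edges: source->b (cap 2), a->T (cap 4). Sum = 6.

6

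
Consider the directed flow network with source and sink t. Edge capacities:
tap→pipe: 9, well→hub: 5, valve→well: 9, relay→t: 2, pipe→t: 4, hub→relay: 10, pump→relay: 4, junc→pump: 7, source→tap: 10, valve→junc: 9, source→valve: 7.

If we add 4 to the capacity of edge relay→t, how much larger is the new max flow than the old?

4

Original max flow = 6.
After raising cap(relay→t), augmenting paths through that edge carry 4 more units.
New max flow = 10. Increase = 4.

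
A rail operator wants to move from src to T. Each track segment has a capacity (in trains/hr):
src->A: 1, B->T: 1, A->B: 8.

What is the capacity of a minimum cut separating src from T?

Max flow = 1 (via 1 augmenting path).
In the residual at optimum, the set reachable from src is {src}.
Cut edges: src->A (cap 1). Sum = 1.

1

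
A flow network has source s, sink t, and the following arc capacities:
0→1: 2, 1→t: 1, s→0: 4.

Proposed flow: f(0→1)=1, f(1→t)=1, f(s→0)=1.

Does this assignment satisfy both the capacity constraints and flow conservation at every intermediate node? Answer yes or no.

Every edge has 0 ≤ f(e) ≤ cap(e).
At each intermediate node, inflow equals outflow.

Yes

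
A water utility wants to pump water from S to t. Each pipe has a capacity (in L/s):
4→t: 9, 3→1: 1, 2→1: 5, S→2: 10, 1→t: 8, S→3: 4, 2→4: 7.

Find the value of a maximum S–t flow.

11

Augment S→2→4→t: bottleneck 7. Total 7.
Augment S→2→1→t: bottleneck 3. Total 10.
Augment S→3→1→t: bottleneck 1. Total 11.
No augmenting path remains in the residual graph.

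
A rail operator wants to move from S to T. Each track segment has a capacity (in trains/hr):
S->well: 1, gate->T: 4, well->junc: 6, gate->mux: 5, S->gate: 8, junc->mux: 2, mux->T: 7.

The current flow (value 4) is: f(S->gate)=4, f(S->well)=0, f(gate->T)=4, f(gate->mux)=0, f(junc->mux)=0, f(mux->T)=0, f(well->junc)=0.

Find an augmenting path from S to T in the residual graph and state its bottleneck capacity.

S->gate->mux->T, bottleneck 4

Residual along S->gate->mux->T: S->gate: 4, gate->mux: 5, mux->T: 7.
Bottleneck = min = 4.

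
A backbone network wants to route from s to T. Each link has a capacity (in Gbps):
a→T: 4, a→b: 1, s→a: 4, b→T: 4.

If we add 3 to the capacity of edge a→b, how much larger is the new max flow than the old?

0

Original max flow = 4.
Edge a→b does not cross the min cut (source side {s}), so extra capacity there cannot help.
New max flow = 4. Increase = 0.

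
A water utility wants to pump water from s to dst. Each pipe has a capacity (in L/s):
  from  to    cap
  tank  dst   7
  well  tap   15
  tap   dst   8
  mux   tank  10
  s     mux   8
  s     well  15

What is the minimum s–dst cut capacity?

Max flow = 15 (via 2 augmenting paths).
In the residual at optimum, the set reachable from s is {mux, s, tank, tap, well}.
Cut edges: tap->dst (cap 8), tank->dst (cap 7). Sum = 15.

15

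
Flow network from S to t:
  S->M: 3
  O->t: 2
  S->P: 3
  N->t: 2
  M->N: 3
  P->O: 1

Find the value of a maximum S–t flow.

Augment S->P->O->t: bottleneck 1. Total 1.
Augment S->M->N->t: bottleneck 2. Total 3.
No augmenting path remains in the residual graph.

3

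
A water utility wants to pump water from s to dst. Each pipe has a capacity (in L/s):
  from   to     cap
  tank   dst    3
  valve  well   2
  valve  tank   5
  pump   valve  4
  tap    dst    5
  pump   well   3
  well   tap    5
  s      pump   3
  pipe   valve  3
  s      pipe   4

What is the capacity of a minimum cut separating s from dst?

Max flow = 6 (via 2 augmenting paths).
In the residual at optimum, the set reachable from s is {pipe, s}.
Cut edges: s→pump (cap 3), pipe→valve (cap 3). Sum = 6.

6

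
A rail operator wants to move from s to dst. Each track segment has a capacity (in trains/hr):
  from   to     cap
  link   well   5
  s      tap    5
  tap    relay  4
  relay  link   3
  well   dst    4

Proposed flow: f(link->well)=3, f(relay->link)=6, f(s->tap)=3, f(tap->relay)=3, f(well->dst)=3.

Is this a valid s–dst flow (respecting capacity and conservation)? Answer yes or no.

No

Capacity violated on relay->link: flow 6 > capacity 3.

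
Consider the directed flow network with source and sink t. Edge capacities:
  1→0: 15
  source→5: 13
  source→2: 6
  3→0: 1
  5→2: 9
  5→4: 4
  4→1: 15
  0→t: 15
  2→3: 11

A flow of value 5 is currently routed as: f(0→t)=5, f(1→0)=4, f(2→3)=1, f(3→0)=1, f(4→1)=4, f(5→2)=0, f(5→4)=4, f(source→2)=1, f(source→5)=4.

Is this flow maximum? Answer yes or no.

Yes

Residual reachable from source: {2, 3, 5, source}; t is not reachable.
Saturated cut: 5→4, 3→0 with total capacity 5 = current flow value. Flow is maximum.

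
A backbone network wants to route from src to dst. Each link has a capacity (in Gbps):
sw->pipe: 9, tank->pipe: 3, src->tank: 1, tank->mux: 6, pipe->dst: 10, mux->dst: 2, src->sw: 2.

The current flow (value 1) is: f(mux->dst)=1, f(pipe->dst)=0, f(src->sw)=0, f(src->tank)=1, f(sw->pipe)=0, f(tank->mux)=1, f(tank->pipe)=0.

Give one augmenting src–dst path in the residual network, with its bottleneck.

Residual along src->sw->pipe->dst: src->sw: 2, sw->pipe: 9, pipe->dst: 10.
Bottleneck = min = 2.

src->sw->pipe->dst, bottleneck 2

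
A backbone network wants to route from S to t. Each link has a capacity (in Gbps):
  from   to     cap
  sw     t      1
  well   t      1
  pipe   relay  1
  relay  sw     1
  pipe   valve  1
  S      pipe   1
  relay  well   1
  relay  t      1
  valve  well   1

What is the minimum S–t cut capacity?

1

Max flow = 1 (via 1 augmenting path).
In the residual at optimum, the set reachable from S is {S}.
Cut edges: S→pipe (cap 1). Sum = 1.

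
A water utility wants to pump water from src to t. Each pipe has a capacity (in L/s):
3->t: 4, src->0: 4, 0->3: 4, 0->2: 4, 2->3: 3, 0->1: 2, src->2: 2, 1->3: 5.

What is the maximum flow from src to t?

Augment src->0->3->t: bottleneck 4. Total 4.
No augmenting path remains in the residual graph.

4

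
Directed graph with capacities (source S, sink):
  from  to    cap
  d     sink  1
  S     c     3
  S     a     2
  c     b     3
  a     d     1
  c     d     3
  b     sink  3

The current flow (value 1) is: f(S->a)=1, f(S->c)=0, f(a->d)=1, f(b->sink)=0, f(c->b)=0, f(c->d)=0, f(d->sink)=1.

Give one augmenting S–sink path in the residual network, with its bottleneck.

S->c->b->sink, bottleneck 3

Residual along S->c->b->sink: S->c: 3, c->b: 3, b->sink: 3.
Bottleneck = min = 3.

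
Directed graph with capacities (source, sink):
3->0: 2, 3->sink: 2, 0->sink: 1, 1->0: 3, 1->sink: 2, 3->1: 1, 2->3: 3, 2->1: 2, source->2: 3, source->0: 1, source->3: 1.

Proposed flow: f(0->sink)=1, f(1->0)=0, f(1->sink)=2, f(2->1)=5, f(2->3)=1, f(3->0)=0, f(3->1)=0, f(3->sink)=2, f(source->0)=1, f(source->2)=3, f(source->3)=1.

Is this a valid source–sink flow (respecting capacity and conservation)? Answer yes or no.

Capacity violated on 2->1: flow 5 > capacity 2.

No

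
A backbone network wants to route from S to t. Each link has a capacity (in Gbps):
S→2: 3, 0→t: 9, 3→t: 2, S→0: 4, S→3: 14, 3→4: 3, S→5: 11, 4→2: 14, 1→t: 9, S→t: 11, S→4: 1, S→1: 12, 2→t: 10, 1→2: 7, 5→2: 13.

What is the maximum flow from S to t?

36

Augment S→t: bottleneck 11. Total 11.
Augment S→3→t: bottleneck 2. Total 13.
Augment S→1→t: bottleneck 9. Total 22.
Augment S→0→t: bottleneck 4. Total 26.
Augment S→2→t: bottleneck 3. Total 29.
Augment S→5→2→t: bottleneck 7. Total 36.
No augmenting path remains in the residual graph.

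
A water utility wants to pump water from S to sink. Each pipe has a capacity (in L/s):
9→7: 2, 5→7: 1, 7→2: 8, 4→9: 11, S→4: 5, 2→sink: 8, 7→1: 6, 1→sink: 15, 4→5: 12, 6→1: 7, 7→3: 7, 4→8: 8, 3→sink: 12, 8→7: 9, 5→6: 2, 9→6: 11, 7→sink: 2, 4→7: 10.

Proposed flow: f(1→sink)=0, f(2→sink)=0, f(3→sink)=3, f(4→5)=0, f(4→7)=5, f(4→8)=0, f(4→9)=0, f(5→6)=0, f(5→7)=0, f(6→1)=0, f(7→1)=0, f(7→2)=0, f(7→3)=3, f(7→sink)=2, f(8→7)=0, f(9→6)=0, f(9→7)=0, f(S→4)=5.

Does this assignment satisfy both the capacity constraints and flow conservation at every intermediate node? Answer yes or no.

Every edge has 0 ≤ f(e) ≤ cap(e).
At each intermediate node, inflow equals outflow.

Yes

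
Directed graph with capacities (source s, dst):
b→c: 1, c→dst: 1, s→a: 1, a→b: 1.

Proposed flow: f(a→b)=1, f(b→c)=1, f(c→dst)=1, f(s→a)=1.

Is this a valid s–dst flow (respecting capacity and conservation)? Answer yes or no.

Every edge has 0 ≤ f(e) ≤ cap(e).
At each intermediate node, inflow equals outflow.

Yes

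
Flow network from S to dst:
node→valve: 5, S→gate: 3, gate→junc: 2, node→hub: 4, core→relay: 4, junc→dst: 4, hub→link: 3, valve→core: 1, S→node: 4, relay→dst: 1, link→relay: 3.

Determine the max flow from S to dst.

3

Augment S→gate→junc→dst: bottleneck 2. Total 2.
Augment S→node→valve→core→relay→dst: bottleneck 1. Total 3.
No augmenting path remains in the residual graph.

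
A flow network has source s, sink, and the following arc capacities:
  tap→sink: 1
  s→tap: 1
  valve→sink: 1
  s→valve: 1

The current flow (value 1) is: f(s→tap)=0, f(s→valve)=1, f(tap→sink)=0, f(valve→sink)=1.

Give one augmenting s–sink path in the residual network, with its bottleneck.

Residual along s→tap→sink: s→tap: 1, tap→sink: 1.
Bottleneck = min = 1.

s→tap→sink, bottleneck 1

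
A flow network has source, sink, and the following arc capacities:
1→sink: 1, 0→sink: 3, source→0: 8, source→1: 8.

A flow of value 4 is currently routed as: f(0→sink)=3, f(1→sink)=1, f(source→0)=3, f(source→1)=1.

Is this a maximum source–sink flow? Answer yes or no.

Residual reachable from source: {0, 1, source}; sink is not reachable.
Saturated cut: 1→sink, 0→sink with total capacity 4 = current flow value. Flow is maximum.

Yes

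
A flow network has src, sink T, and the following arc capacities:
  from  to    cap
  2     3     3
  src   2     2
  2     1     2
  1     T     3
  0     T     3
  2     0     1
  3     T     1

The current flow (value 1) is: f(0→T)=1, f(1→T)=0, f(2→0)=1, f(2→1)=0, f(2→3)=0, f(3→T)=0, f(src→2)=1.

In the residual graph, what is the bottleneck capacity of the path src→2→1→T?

Residual capacities along the path: src→2: 1, 2→1: 2, 1→T: 3.
Minimum is 1.

1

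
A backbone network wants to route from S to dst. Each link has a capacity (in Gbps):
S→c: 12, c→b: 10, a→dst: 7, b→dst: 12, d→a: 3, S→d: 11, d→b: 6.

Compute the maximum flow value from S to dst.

Augment S→d→a→dst: bottleneck 3. Total 3.
Augment S→d→b→dst: bottleneck 6. Total 9.
Augment S→c→b→dst: bottleneck 6. Total 15.
No augmenting path remains in the residual graph.

15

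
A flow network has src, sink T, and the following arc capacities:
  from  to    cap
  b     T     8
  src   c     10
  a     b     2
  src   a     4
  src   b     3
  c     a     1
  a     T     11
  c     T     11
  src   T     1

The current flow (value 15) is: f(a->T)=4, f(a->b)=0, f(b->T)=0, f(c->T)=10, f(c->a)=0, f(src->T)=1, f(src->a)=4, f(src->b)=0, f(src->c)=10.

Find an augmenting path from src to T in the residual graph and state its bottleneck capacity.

Residual along src->b->T: src->b: 3, b->T: 8.
Bottleneck = min = 3.

src->b->T, bottleneck 3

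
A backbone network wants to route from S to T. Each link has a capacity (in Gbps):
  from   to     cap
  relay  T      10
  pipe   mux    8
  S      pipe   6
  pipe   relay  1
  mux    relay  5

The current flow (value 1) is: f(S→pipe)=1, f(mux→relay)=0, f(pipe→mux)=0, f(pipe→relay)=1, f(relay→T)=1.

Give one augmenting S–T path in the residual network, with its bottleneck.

Residual along S→pipe→mux→relay→T: S→pipe: 5, pipe→mux: 8, mux→relay: 5, relay→T: 9.
Bottleneck = min = 5.

S→pipe→mux→relay→T, bottleneck 5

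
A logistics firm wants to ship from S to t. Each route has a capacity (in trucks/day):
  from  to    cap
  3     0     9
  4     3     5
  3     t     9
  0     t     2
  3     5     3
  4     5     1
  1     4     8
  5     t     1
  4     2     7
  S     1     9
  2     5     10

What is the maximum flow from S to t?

6

Augment S->1->4->3->t: bottleneck 5. Total 5.
Augment S->1->4->5->t: bottleneck 1. Total 6.
No augmenting path remains in the residual graph.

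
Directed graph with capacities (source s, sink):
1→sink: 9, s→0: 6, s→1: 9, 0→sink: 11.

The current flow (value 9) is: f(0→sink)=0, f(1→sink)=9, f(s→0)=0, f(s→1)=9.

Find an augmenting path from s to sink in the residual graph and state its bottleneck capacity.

Residual along s→0→sink: s→0: 6, 0→sink: 11.
Bottleneck = min = 6.

s→0→sink, bottleneck 6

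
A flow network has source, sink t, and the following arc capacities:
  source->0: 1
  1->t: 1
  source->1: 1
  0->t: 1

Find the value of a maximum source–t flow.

Augment source->1->t: bottleneck 1. Total 1.
Augment source->0->t: bottleneck 1. Total 2.
No augmenting path remains in the residual graph.

2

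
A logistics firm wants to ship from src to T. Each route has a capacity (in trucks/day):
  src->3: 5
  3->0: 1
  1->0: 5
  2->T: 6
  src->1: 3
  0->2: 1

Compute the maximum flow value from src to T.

Augment src->1->0->2->T: bottleneck 1. Total 1.
No augmenting path remains in the residual graph.

1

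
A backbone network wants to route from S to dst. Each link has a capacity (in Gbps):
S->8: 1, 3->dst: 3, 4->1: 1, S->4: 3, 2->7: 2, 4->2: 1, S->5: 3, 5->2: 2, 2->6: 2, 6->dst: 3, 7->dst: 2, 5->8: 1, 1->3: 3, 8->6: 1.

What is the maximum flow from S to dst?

5

Augment S->8->6->dst: bottleneck 1. Total 1.
Augment S->5->2->7->dst: bottleneck 2. Total 3.
Augment S->4->2->6->dst: bottleneck 1. Total 4.
Augment S->4->1->3->dst: bottleneck 1. Total 5.
No augmenting path remains in the residual graph.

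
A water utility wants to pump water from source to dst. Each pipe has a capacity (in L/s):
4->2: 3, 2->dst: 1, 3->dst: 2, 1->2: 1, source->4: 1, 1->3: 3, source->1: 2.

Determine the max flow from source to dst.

Augment source->4->2->dst: bottleneck 1. Total 1.
Augment source->1->3->dst: bottleneck 2. Total 3.
No augmenting path remains in the residual graph.

3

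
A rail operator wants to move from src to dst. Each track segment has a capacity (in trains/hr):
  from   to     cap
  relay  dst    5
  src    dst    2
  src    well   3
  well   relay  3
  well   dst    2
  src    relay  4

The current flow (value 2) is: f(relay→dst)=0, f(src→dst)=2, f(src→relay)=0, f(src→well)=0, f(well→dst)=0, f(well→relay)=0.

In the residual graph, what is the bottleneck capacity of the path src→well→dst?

Residual capacities along the path: src→well: 3, well→dst: 2.
Minimum is 2.

2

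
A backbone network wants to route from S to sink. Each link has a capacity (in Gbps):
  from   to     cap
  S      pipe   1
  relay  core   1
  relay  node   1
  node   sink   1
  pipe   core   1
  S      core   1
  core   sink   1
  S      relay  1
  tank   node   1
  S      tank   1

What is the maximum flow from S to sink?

2

Augment S->core->sink: bottleneck 1. Total 1.
Augment S->tank->node->sink: bottleneck 1. Total 2.
No augmenting path remains in the residual graph.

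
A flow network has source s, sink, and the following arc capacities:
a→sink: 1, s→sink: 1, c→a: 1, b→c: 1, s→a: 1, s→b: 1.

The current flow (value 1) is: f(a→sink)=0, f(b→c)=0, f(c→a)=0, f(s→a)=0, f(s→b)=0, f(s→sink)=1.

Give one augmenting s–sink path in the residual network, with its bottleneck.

s→a→sink, bottleneck 1

Residual along s→a→sink: s→a: 1, a→sink: 1.
Bottleneck = min = 1.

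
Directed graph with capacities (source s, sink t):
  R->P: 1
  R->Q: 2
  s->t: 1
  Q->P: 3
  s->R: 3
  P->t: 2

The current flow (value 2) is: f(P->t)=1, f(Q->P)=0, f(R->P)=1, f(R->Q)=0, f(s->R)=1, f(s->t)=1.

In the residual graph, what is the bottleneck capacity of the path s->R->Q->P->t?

1

Residual capacities along the path: s->R: 2, R->Q: 2, Q->P: 3, P->t: 1.
Minimum is 1.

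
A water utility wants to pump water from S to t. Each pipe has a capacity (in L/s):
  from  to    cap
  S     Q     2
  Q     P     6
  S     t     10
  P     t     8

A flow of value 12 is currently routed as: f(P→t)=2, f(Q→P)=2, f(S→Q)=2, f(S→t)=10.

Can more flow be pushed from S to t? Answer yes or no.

No

Residual reachable from S: {S}; t is not reachable.
Saturated cut: S→Q, S→t with total capacity 12 = current flow value. Flow is maximum.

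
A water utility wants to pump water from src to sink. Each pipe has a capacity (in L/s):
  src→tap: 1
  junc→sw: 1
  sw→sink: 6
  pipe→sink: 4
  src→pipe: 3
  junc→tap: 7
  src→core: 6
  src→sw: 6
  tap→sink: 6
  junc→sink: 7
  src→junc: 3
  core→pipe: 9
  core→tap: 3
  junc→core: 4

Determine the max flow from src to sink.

Augment src→junc→sink: bottleneck 3. Total 3.
Augment src→sw→sink: bottleneck 6. Total 9.
Augment src→pipe→sink: bottleneck 3. Total 12.
Augment src→tap→sink: bottleneck 1. Total 13.
Augment src→core→pipe→sink: bottleneck 1. Total 14.
Augment src→core→tap→sink: bottleneck 3. Total 17.
No augmenting path remains in the residual graph.

17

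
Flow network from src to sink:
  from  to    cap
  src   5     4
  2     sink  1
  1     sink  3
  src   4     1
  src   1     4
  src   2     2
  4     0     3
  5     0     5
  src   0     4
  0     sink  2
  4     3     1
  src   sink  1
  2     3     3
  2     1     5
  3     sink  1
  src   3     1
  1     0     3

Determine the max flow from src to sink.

Augment src→sink: bottleneck 1. Total 1.
Augment src→2→sink: bottleneck 1. Total 2.
Augment src→1→sink: bottleneck 3. Total 5.
Augment src→0→sink: bottleneck 2. Total 7.
Augment src→3→sink: bottleneck 1. Total 8.
No augmenting path remains in the residual graph.

8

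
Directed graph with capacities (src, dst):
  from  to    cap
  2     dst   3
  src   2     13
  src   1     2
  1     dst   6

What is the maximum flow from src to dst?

5

Augment src->1->dst: bottleneck 2. Total 2.
Augment src->2->dst: bottleneck 3. Total 5.
No augmenting path remains in the residual graph.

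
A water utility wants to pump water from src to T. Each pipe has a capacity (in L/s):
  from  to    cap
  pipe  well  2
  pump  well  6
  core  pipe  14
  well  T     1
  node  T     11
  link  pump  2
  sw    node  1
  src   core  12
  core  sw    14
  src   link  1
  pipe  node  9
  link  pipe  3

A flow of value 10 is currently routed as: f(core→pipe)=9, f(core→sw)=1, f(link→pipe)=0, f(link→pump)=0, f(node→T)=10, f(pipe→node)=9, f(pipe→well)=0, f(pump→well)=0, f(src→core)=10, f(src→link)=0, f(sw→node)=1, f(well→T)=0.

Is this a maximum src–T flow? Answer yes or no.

No

Residual path src→core→pipe→well→T has bottleneck 1 > 0.
Pushing 1 along it raises the flow to 11, so the given flow is not maximum.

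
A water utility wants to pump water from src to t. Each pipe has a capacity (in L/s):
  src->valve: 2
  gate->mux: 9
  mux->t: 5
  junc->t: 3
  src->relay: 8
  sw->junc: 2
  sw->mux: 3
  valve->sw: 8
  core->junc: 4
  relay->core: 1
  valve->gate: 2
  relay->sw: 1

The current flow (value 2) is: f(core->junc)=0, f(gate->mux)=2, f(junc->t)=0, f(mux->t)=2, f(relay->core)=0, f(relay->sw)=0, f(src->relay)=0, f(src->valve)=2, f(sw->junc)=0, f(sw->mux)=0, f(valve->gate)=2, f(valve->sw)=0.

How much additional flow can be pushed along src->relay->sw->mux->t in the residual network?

Residual capacities along the path: src->relay: 8, relay->sw: 1, sw->mux: 3, mux->t: 3.
Minimum is 1.

1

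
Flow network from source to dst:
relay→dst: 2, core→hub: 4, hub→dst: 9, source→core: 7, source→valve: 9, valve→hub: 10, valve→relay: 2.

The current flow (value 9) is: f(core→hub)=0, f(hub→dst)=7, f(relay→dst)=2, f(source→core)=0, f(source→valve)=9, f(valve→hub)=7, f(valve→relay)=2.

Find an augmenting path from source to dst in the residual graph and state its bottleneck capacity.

Residual along source→core→hub→dst: source→core: 7, core→hub: 4, hub→dst: 2.
Bottleneck = min = 2.

source→core→hub→dst, bottleneck 2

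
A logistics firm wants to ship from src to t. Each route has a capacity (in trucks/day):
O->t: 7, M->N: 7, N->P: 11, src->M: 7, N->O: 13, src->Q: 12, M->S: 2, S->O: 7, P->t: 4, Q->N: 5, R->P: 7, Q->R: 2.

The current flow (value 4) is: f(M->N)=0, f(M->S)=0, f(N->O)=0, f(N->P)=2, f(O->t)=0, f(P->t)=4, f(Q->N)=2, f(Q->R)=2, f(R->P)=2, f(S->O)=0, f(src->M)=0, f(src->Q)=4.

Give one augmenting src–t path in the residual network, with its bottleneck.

Residual along src->Q->N->O->t: src->Q: 8, Q->N: 3, N->O: 13, O->t: 7.
Bottleneck = min = 3.

src->Q->N->O->t, bottleneck 3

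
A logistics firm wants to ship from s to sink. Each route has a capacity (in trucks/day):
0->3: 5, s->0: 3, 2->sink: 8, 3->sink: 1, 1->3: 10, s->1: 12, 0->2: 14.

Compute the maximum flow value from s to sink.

4

Augment s->0->2->sink: bottleneck 3. Total 3.
Augment s->1->3->sink: bottleneck 1. Total 4.
No augmenting path remains in the residual graph.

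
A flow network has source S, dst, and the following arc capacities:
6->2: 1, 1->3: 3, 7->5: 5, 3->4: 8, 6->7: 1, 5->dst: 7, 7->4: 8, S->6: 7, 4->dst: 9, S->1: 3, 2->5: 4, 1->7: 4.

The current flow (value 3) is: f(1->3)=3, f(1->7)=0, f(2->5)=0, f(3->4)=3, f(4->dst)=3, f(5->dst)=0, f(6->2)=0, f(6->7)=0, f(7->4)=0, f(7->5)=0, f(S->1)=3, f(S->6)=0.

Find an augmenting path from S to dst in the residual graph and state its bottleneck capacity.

S->6->7->4->dst, bottleneck 1

Residual along S->6->7->4->dst: S->6: 7, 6->7: 1, 7->4: 8, 4->dst: 6.
Bottleneck = min = 1.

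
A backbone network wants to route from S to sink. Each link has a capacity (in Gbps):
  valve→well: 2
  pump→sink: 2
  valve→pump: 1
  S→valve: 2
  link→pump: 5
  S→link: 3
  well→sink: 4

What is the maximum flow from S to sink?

4

Augment S→link→pump→sink: bottleneck 2. Total 2.
Augment S→valve→well→sink: bottleneck 2. Total 4.
No augmenting path remains in the residual graph.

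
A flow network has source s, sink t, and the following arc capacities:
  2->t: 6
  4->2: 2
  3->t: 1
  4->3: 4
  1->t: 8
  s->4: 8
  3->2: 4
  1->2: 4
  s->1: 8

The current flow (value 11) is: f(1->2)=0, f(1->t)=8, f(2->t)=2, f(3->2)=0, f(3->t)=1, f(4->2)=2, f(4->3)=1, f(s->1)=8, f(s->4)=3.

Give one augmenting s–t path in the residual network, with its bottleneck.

Residual along s->4->3->2->t: s->4: 5, 4->3: 3, 3->2: 4, 2->t: 4.
Bottleneck = min = 3.

s->4->3->2->t, bottleneck 3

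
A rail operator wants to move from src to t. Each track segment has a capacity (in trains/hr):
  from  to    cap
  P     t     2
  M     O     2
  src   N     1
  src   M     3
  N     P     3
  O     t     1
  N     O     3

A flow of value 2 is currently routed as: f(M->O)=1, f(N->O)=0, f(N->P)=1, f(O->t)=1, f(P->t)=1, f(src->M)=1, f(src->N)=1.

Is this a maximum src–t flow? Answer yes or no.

Yes

Residual reachable from src: {M, O, src}; t is not reachable.
Saturated cut: src->N, O->t with total capacity 2 = current flow value. Flow is maximum.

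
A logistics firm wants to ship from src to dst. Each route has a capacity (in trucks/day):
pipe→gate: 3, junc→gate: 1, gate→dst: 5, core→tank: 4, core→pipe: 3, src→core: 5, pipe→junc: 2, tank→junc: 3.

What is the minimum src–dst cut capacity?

Max flow = 4 (via 2 augmenting paths).
In the residual at optimum, the set reachable from src is {core, junc, src, tank}.
Cut edges: core→pipe (cap 3), junc→gate (cap 1). Sum = 4.

4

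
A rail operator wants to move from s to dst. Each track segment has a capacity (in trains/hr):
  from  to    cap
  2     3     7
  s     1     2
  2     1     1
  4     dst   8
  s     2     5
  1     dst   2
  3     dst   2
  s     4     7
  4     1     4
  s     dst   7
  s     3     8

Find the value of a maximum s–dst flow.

Augment s→dst: bottleneck 7. Total 7.
Augment s→3→dst: bottleneck 2. Total 9.
Augment s→4→dst: bottleneck 7. Total 16.
Augment s→1→dst: bottleneck 2. Total 18.
No augmenting path remains in the residual graph.

18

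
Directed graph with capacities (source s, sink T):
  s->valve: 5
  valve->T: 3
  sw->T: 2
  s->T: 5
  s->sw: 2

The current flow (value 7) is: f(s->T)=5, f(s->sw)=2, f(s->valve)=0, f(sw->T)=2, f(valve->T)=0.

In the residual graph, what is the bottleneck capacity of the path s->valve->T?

Residual capacities along the path: s->valve: 5, valve->T: 3.
Minimum is 3.

3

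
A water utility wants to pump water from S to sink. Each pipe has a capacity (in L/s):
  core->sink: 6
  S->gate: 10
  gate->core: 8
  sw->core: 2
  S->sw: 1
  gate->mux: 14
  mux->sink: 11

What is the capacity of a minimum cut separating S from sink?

11

Max flow = 11 (via 3 augmenting paths).
In the residual at optimum, the set reachable from S is {S}.
Cut edges: S->sw (cap 1), S->gate (cap 10). Sum = 11.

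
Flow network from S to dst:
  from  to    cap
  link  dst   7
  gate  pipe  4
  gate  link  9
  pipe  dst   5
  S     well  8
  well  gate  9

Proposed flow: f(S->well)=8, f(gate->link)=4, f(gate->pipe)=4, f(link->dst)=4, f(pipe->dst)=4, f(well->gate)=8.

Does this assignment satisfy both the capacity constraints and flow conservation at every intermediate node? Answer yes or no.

Every edge has 0 ≤ f(e) ≤ cap(e).
At each intermediate node, inflow equals outflow.

Yes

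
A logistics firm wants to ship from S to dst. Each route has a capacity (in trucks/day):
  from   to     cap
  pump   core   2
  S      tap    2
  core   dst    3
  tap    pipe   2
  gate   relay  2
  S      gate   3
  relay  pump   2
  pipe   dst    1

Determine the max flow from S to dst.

Augment S→tap→pipe→dst: bottleneck 1. Total 1.
Augment S→gate→relay→pump→core→dst: bottleneck 2. Total 3.
No augmenting path remains in the residual graph.

3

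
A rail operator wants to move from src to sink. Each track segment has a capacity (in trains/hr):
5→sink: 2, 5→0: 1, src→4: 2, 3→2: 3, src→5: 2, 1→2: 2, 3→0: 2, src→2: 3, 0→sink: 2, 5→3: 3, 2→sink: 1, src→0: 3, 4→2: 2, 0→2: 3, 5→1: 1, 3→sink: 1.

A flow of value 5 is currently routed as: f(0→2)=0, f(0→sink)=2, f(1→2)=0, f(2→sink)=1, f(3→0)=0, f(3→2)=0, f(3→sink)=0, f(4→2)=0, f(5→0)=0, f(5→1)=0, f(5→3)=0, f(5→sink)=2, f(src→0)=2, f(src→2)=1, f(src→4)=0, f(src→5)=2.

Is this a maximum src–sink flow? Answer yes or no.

Residual reachable from src: {0, 2, 4, src}; sink is not reachable.
Saturated cut: src→5, 0→sink, 2→sink with total capacity 5 = current flow value. Flow is maximum.

Yes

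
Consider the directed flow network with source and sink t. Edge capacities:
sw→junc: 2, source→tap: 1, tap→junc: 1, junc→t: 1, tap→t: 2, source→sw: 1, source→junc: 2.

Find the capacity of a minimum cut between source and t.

2

Max flow = 2 (via 2 augmenting paths).
In the residual at optimum, the set reachable from source is {junc, source, sw}.
Cut edges: source→tap (cap 1), junc→t (cap 1). Sum = 2.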